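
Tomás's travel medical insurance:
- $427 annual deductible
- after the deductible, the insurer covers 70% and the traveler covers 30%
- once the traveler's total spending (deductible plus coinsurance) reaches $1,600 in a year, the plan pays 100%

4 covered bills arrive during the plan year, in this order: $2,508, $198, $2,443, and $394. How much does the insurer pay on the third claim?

Claim 1 ($2,508): $427 to deductible, leaving $2,081; traveler's 30% is $624.30. Traveler pays $1,051.30; OOP now $1,051.30. Plan pays $2,508 − $1,051.30 = $1,456.70.
Claim 2 ($198): deductible already satisfied, so traveler's share is 30% × $198 = $59.40. Cost to traveler: $59.40. OOP to date $1,110.70. Insurer: $198 − $59.40 = $138.60.
Claim 3 ($2,443): 30% coinsurance on $2,443 = $732.90. That would push OOP to $1,843.60, over the $1,600 cap, so traveler pays $1,600 − $1,110.70 = $489.30. Plan pays $2,443 − $489.30 = $1,953.70.

$1,953.70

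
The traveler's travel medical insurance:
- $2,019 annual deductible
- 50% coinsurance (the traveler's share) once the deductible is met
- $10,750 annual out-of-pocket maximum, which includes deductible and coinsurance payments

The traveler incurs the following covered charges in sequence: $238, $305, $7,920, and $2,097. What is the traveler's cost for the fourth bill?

Claim 1 — $238: entire amount goes to the deductible. Traveler pays $238; OOP now $238.
Claim 2 — $305: all of it applies to the deductible. Traveler pays $305; OOP now $543.
Claim 3 — $7,920: $1,476 to deductible, leaving $6,444; 50% of $6,444 = $3,222. Cost to traveler: $4,698. OOP to date $5,241.
Claim 4 — $2,097: deductible already satisfied, so traveler's share is 50% × $2,097 = $1,048.50. Traveler owes $1,048.50 (running OOP $6,289.50).

$1,048.50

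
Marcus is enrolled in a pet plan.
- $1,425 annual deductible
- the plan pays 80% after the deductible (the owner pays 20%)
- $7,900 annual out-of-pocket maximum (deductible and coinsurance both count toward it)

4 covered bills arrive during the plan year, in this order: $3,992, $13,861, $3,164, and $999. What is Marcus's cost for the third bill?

$632.80

#1 ($3,992): $1,425 to deductible, leaving $2,567; owner's 20% is $513.40. Owner pays $1,938.40; OOP now $1,938.40.
#2 ($13,861): deductible already satisfied, so owner's share is 20% × $13,861 = $2,772.20. Owner owes $2,772.20 (running OOP $4,710.60).
#3 ($3,164): deductible already satisfied, so owner's share is 20% × $3,164 = $632.80. Owner owes $632.80 (running OOP $5,343.40).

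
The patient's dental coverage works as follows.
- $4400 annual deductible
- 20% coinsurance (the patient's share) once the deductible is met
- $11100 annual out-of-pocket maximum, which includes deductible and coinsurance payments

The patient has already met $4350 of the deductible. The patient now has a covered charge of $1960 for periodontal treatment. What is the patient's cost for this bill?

$432

Deductible still to meet: $4400 − $4350 = $50.
After the $50 deductible portion, $1960 − $50 = $1910 is subject to coinsurance.
Patient's 20% share of $1910 is $382.
So the patient owes $50 + $382 = $432 before any cap.
Year-to-date out-of-pocket becomes $4350 + $432 = $4782, still under the $11100 maximum, so no cap applies.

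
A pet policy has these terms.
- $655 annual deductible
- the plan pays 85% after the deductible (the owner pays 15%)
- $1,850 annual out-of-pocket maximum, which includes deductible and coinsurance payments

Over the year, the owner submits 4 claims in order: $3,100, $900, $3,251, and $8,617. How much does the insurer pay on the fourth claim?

$8,411.40

Bill 1, $3,100: $655 finishes the deductible; $2,445 goes to coinsurance; 15% of $2,445 = $366.75. Owner owes $1,021.75 (running OOP $1,021.75). Plan pays $3,100 − $1,021.75 = $2,078.25.
Bill 2, $900: deductible met; 15% of $900 = $135. Cost to owner: $135. OOP to date $1,156.75. Insurer: $900 − $135 = $765.
Bill 3, $3,251: deductible already satisfied, so owner's share is 15% × $3,251 = $487.65. Owner pays $487.65; OOP now $1,644.40. Insurer: $3,251 − $487.65 = $2,763.35.
Bill 4, $8,617: deductible met; 15% of $8,617 = $1,292.55. OOP would hit $2,936.95 > $1,850, so the cap limits the owner to $1,850 − $1,644.40 = $205.60. Plan pays $8,617 − $205.60 = $8,411.40.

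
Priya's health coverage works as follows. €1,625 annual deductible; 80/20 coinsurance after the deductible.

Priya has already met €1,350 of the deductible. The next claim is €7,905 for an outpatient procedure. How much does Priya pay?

€1,801

Deductible still to meet: €1,625 − €1,350 = €275.
That leaves €7,905 − €275 = €7,630 for coinsurance.
Coinsurance: €7,630 × 20% = €1,526.
Patient responsibility: €275 + €1,526 = €1,801.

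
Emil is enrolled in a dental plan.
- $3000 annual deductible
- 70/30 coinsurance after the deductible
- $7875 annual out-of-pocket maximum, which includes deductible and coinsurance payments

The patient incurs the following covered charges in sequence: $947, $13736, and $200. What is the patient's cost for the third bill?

Claim 1 — $947: all of it applies to the deductible. Patient owes $947 (running OOP $947).
Claim 2 — $13736: deductible takes $2053, $11683 remains; coinsurance $11683 × 30% = $3504.90. Patient pays $5557.90; OOP now $6504.90.
Claim 3 — $200: deductible already satisfied, so patient's share is 30% × $200 = $60. Patient pays $60; OOP now $6564.90.

$60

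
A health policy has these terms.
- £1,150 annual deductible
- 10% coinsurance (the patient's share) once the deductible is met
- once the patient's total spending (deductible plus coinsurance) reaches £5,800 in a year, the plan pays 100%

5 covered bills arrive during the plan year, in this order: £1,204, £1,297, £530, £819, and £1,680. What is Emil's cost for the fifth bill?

£168

Bill 1, £1,204: £1,150 to deductible, leaving £54; patient's 10% is £5.40. Cost to patient: £1,155.40. OOP to date £1,155.40.
Bill 2, £1,297: deductible already satisfied, so patient's share is 10% × £1,297 = £129.70. Patient pays £129.70; OOP now £1,285.10.
Bill 3, £530: deductible met; 10% of £530 = £53. Cost to patient: £53. OOP to date £1,338.10.
Bill 4, £819: deductible already satisfied, so patient's share is 10% × £819 = £81.90. Patient pays £81.90; OOP now £1,420.
Bill 5, £1,680: deductible met; 10% of £1,680 = £168. Patient owes £168 (running OOP £1,588).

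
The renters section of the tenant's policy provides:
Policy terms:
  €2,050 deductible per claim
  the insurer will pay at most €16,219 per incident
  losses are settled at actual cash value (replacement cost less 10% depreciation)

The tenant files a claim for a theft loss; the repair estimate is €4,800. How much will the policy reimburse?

€2,270

At 10% depreciation, ACV = €4,800 − €480 = €4,320.
Less the €2,050 deductible: €4,320 − €2,050 = €2,270.
That's under the €16,219 cap, so the insurer reimburses the full €2,270.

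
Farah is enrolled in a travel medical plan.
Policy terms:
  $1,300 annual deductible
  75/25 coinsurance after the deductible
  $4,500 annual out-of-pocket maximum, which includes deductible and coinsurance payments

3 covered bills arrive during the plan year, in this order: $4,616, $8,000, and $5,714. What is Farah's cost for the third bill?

$371

Bill 1, $4,616: deductible takes $1,300, $3,316 remains; traveler's 25% is $829. Traveler owes $2,129 (running OOP $2,129).
Bill 2, $8,000: 25% coinsurance on $8,000 = $2,000. Traveler owes $2,000 (running OOP $4,129).
Bill 3, $5,714: 25% coinsurance on $5,714 = $1,428.50. Adding that to $4,129 gives $5,557.50, past the $4,500 cap; traveler pays only $4,500 − $4,129 = $371.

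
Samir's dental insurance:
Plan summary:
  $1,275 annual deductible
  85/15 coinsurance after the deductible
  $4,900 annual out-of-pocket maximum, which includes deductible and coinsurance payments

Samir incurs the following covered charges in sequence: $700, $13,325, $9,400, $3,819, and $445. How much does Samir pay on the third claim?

$1,410

Claim 1 — $700: entire amount goes to the deductible. Cost to patient: $700. OOP to date $700.
Claim 2 — $13,325: $575 to deductible, leaving $12,750; coinsurance $12,750 × 15% = $1,912.50. Cost to patient: $2,487.50. OOP to date $3,187.50.
Claim 3 — $9,400: deductible already satisfied, so patient's share is 15% × $9,400 = $1,410. Cost to patient: $1,410. OOP to date $4,597.50.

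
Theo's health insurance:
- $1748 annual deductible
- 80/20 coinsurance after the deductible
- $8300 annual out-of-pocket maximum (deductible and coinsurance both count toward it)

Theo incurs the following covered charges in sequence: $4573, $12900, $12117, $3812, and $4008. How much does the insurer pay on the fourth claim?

$3049.60

Claim 1 — $4573: deductible takes $1748, $2825 remains; patient's 20% is $565. Patient pays $2313; OOP now $2313. Plan pays $4573 − $2313 = $2260.
Claim 2 — $12900: deductible already satisfied, so patient's share is 20% × $12900 = $2580. Cost to patient: $2580. OOP to date $4893. Plan pays $12900 − $2580 = $10320.
Claim 3 — $12117: deductible already satisfied, so patient's share is 20% × $12117 = $2423.40. Cost to patient: $2423.40. OOP to date $7316.40. Plan pays $12117 − $2423.40 = $9693.60.
Claim 4 — $3812: 20% coinsurance on $3812 = $762.40. Cost to patient: $762.40. OOP to date $8078.80. Plan pays $3812 − $762.40 = $3049.60.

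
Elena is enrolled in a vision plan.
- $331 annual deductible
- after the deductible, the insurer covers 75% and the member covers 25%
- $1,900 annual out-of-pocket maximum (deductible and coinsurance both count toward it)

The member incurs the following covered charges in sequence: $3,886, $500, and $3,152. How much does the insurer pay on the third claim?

$2,596.75

#1 ($3,886): $331 to deductible, leaving $3,555; member's 25% is $888.75. Cost to member: $1,219.75. OOP to date $1,219.75. Insurer: $3,886 − $1,219.75 = $2,666.25.
#2 ($500): deductible already satisfied, so member's share is 25% × $500 = $125. Member pays $125; OOP now $1,344.75. Plan pays $500 − $125 = $375.
#3 ($3,152): 25% coinsurance on $3,152 = $788. That would push OOP to $2,132.75, over the $1,900 cap, so member pays $1,900 − $1,344.75 = $555.25. Plan pays $3,152 − $555.25 = $2,596.75.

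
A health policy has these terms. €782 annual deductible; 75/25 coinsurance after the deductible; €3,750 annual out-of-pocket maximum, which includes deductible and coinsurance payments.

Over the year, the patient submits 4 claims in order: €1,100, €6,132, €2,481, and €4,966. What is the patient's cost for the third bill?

€620.25

Claim 1 — €1,100: deductible takes €782, €318 remains; 25% of €318 = €79.50. Patient owes €861.50 (running OOP €861.50).
Claim 2 — €6,132: deductible already satisfied, so patient's share is 25% × €6,132 = €1,533. Patient pays €1,533; OOP now €2,394.50.
Claim 3 — €2,481: deductible met; 25% of €2,481 = €620.25. Cost to patient: €620.25. OOP to date €3,014.75.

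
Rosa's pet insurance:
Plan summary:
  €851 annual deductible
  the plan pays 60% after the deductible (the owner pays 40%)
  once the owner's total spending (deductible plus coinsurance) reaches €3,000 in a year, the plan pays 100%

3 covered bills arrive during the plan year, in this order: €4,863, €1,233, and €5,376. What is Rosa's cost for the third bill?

€51

Claim 1 — €4,863: €851 finishes the deductible; €4,012 goes to coinsurance; owner's 40% is €1,604.80. Owner pays €2,455.80; OOP now €2,455.80.
Claim 2 — €1,233: deductible met; 40% of €1,233 = €493.20. Owner pays €493.20; OOP now €2,949.
Claim 3 — €5,376: deductible met; 40% of €5,376 = €2,150.40. That would push OOP to €5,099.40, over the €3,000 cap, so owner pays €3,000 − €2,949 = €51.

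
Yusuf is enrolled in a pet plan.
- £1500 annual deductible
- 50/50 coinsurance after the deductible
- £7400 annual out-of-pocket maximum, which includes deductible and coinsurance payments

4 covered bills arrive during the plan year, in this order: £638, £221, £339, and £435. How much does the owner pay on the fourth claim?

Claim 1 (£638): fully absorbed by the deductible. Cost to owner: £638. OOP to date £638.
Claim 2 (£221): fully absorbed by the deductible. Owner owes £221 (running OOP £859).
Claim 3 (£339): all of it applies to the deductible. Cost to owner: £339. OOP to date £1198.
Claim 4 (£435): £302 finishes the deductible; £133 goes to coinsurance; coinsurance £133 × 50% = £66.50. Cost to owner: £368.50. OOP to date £1566.50.

£368.50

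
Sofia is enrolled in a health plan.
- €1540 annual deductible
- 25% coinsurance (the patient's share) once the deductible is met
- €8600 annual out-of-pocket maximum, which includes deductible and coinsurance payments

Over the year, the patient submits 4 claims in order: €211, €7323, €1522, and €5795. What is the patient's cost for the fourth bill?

Claim 1 (€211): all of it applies to the deductible. Patient pays €211; OOP now €211.
Claim 2 (€7323): deductible takes €1329, €5994 remains; coinsurance €5994 × 25% = €1498.50. Cost to patient: €2827.50. OOP to date €3038.50.
Claim 3 (€1522): 25% coinsurance on €1522 = €380.50. Cost to patient: €380.50. OOP to date €3419.
Claim 4 (€5795): 25% coinsurance on €5795 = €1448.75. Patient pays €1448.75; OOP now €4867.75.

€1448.75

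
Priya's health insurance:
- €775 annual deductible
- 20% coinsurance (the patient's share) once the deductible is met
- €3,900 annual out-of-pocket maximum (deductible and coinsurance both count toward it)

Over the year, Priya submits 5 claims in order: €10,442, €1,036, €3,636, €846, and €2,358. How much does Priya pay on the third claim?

€727.20

Claim 1 — €10,442: deductible takes €775, €9,667 remains; coinsurance €9,667 × 20% = €1,933.40. Patient pays €2,708.40; OOP now €2,708.40.
Claim 2 — €1,036: deductible met; 20% of €1,036 = €207.20. Patient owes €207.20 (running OOP €2,915.60).
Claim 3 — €3,636: deductible met; 20% of €3,636 = €727.20. Patient pays €727.20; OOP now €3,642.80.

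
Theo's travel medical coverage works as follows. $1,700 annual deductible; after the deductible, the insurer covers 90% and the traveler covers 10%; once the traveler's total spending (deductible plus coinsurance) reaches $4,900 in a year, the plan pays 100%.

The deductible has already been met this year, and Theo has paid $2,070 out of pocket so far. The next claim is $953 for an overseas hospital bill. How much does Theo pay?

With the deductible met, the entire $953 is subject to coinsurance.
Traveler's 10% share of $953 is $95.30.
Year-to-date out-of-pocket becomes $2,070 + $95.30 = $2,165.30, still under the $4,900 maximum, so no cap applies.

$95.30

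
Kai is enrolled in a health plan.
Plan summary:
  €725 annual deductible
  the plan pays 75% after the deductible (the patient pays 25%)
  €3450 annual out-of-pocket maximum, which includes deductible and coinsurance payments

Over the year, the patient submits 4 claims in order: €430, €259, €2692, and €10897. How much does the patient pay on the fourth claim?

€2061

#1 (€430): entire amount goes to the deductible. Cost to patient: €430. OOP to date €430.
#2 (€259): all of it applies to the deductible. Cost to patient: €259. OOP to date €689.
#3 (€2692): €36 finishes the deductible; €2656 goes to coinsurance; coinsurance €2656 × 25% = €664. Cost to patient: €700. OOP to date €1389.
#4 (€10897): deductible met; 25% of €10897 = €2724.25. That would push OOP to €4113.25, over the €3450 cap, so patient pays €3450 − €1389 = €2061.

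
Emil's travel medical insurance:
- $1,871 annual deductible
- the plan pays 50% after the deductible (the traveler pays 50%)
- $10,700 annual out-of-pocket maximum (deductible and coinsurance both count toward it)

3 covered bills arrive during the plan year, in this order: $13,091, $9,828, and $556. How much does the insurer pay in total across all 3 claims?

#1 ($13,091): $1,871 finishes the deductible; $11,220 goes to coinsurance; 50% of $11,220 = $5,610. Cost to traveler: $7,481. OOP to date $7,481. Plan pays $13,091 − $7,481 = $5,610.
#2 ($9,828): deductible met; 50% of $9,828 = $4,914. Adding that to $7,481 gives $12,395, past the $10,700 cap; traveler pays only $10,700 − $7,481 = $3,219. Insurer: $9,828 − $3,219 = $6,609.
#3 ($556): deductible met; 50% of $556 = $278. OOP would hit $10,978 > $10,700, so the cap limits the traveler to $10,700 − $10,700 = $0. Plan pays $556 − $0 = $556.
Insurer total: $5,610 + $6,609 + $556 = $12,775.

$12,775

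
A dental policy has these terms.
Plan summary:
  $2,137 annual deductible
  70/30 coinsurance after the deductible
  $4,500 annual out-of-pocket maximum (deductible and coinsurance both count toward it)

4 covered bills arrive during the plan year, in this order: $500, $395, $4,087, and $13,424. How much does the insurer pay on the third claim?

$1,991.50

#1 ($500): fully absorbed by the deductible. Cost to patient: $500. OOP to date $500. Insurer: $500 − $500 = $0.
#2 ($395): entire amount goes to the deductible. Patient pays $395; OOP now $895. Plan pays $395 − $395 = $0.
#3 ($4,087): $1,242 finishes the deductible; $2,845 goes to coinsurance; patient's 30% is $853.50. Cost to patient: $2,095.50. OOP to date $2,990.50. Insurer: $4,087 − $2,095.50 = $1,991.50.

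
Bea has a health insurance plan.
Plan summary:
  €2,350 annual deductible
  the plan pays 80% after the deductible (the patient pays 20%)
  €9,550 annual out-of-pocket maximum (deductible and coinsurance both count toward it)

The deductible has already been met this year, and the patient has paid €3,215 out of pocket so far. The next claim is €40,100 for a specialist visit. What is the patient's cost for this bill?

€6,335

The deductible is already satisfied, so the full bill goes to coinsurance.
Patient's 20% share of €40,100 is €8,020.
That would bring total out-of-pocket to €11,235, past the €9,550 cap. The patient is capped at €9,550 − €3,215 = €6,335 on this claim.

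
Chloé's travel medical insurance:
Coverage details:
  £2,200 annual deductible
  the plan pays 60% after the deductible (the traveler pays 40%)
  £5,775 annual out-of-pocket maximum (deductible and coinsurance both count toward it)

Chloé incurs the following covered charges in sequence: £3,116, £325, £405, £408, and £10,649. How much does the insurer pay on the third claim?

£243

Claim 1 (£3,116): £2,200 finishes the deductible; £916 goes to coinsurance; traveler's 40% is £366.40. Traveler owes £2,566.40 (running OOP £2,566.40). Plan pays £3,116 − £2,566.40 = £549.60.
Claim 2 (£325): 40% coinsurance on £325 = £130. Cost to traveler: £130. OOP to date £2,696.40. Insurer: £325 − £130 = £195.
Claim 3 (£405): 40% coinsurance on £405 = £162. Traveler owes £162 (running OOP £2,858.40). Plan pays £405 − £162 = £243.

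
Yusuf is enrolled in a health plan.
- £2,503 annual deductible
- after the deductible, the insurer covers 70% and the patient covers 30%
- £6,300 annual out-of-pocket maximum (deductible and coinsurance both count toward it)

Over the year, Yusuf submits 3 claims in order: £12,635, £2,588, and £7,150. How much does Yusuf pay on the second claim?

#1 (£12,635): deductible takes £2,503, £10,132 remains; coinsurance £10,132 × 30% = £3,039.60. Patient owes £5,542.60 (running OOP £5,542.60).
#2 (£2,588): deductible already satisfied, so patient's share is 30% × £2,588 = £776.40. OOP would hit £6,319 > £6,300, so the cap limits the patient to £6,300 − £5,542.60 = £757.40.

£757.40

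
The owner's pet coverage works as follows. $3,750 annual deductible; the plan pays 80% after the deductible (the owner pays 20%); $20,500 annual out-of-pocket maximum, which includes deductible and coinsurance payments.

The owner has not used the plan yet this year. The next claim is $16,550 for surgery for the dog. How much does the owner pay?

The full $3,750 deductible is still open; $3,750 of this bill applies to it.
After the $3,750 deductible portion, $16,550 − $3,750 = $12,800 is subject to coinsurance.
Owner's 20% share of $12,800 is $2,560.
That puts the owner's cost at $3,750 + $2,560 = $6,310 before any cap.
Cumulative spending $0 + $6,310 = $6,310 stays under the $20,500 maximum.

$6,310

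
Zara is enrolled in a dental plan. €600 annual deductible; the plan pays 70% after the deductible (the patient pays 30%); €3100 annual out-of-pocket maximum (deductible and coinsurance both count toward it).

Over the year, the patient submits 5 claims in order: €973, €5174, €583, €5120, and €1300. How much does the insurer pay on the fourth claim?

€4459

Bill 1, €973: €600 finishes the deductible; €373 goes to coinsurance; patient's 30% is €111.90. Patient owes €711.90 (running OOP €711.90). Plan pays €973 − €711.90 = €261.10.
Bill 2, €5174: deductible already satisfied, so patient's share is 30% × €5174 = €1552.20. Cost to patient: €1552.20. OOP to date €2264.10. Insurer: €5174 − €1552.20 = €3621.80.
Bill 3, €583: deductible already satisfied, so patient's share is 30% × €583 = €174.90. Patient pays €174.90; OOP now €2439. Plan pays €583 − €174.90 = €408.10.
Bill 4, €5120: deductible met; 30% of €5120 = €1536. Adding that to €2439 gives €3975, past the €3100 cap; patient pays only €3100 − €2439 = €661. Insurer: €5120 − €661 = €4459.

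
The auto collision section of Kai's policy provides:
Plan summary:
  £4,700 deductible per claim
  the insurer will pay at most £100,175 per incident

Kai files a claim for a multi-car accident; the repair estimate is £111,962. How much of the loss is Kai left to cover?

£11,787

After the deductible, £111,962 − £4,700 = £107,262 remains.
£107,262 exceeds the £100,175 limit, so the insurer pays the limit: £100,175.
The driver bears the rest of the original loss: £111,962 − £100,175 = £11,787.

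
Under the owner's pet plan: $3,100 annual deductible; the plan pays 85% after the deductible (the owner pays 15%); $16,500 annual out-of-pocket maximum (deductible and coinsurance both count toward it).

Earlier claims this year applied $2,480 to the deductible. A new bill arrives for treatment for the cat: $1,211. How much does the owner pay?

$708.65

Deductible still to meet: $3,100 − $2,480 = $620.
That leaves $1,211 − $620 = $591 for coinsurance.
Coinsurance: $591 × 15% = $88.65.
So the owner owes $620 + $88.65 = $708.65 before any cap.
Year-to-date out-of-pocket becomes $2,480 + $708.65 = $3,188.65, still under the $16,500 maximum, so no cap applies.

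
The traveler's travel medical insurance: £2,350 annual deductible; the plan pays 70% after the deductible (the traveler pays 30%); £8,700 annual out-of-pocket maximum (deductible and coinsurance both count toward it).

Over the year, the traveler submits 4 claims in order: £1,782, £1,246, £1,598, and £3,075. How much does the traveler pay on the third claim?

£479.40

#1 (£1,782): fully absorbed by the deductible. Cost to traveler: £1,782. OOP to date £1,782.
#2 (£1,246): £568 to deductible, leaving £678; traveler's 30% is £203.40. Traveler owes £771.40 (running OOP £2,553.40).
#3 (£1,598): 30% coinsurance on £1,598 = £479.40. Traveler owes £479.40 (running OOP £3,032.80).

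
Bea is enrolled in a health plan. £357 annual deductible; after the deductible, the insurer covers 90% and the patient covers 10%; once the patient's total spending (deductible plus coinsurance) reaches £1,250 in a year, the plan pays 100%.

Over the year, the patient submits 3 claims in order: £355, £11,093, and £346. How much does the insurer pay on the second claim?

£10,198

#1 (£355): all of it applies to the deductible. Cost to patient: £355. OOP to date £355. Plan pays £355 − £355 = £0.
#2 (£11,093): £2 to deductible, leaving £11,091; coinsurance £11,091 × 10% = £1,109.10. Deductible plus coinsurance: £2 + £1,109.10 = £1,111.10. That would push OOP to £1,466.10, over the £1,250 cap, so patient pays £1,250 − £355 = £895. Plan pays £11,093 − £895 = £10,198.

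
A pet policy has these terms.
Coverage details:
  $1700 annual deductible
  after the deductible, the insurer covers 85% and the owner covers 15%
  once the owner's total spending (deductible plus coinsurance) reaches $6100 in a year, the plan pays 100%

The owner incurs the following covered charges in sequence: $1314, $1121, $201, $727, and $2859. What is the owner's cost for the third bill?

Claim 1 ($1314): all of it applies to the deductible. Owner pays $1314; OOP now $1314.
Claim 2 ($1121): $386 finishes the deductible; $735 goes to coinsurance; owner's 15% is $110.25. Owner pays $496.25; OOP now $1810.25.
Claim 3 ($201): 15% coinsurance on $201 = $30.15. Owner pays $30.15; OOP now $1840.40.

$30.15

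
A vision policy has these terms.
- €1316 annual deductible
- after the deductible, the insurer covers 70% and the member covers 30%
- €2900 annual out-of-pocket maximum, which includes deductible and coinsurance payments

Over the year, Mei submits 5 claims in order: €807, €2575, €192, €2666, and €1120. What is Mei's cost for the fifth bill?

€106.80

Claim 1 — €807: entire amount goes to the deductible. Member owes €807 (running OOP €807).
Claim 2 — €2575: €509 finishes the deductible; €2066 goes to coinsurance; member's 30% is €619.80. Member pays €1128.80; OOP now €1935.80.
Claim 3 — €192: deductible already satisfied, so member's share is 30% × €192 = €57.60. Member pays €57.60; OOP now €1993.40.
Claim 4 — €2666: deductible already satisfied, so member's share is 30% × €2666 = €799.80. Cost to member: €799.80. OOP to date €2793.20.
Claim 5 — €1120: deductible already satisfied, so member's share is 30% × €1120 = €336. OOP would hit €3129.20 > €2900, so the cap limits the member to €2900 − €2793.20 = €106.80.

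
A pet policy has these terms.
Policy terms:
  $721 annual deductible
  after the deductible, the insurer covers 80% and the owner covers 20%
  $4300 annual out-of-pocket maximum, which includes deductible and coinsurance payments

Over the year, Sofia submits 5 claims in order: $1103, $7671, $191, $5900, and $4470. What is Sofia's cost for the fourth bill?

#1 ($1103): $721 to deductible, leaving $382; coinsurance $382 × 20% = $76.40. Owner pays $797.40; OOP now $797.40.
#2 ($7671): 20% coinsurance on $7671 = $1534.20. Owner owes $1534.20 (running OOP $2331.60).
#3 ($191): deductible met; 20% of $191 = $38.20. Cost to owner: $38.20. OOP to date $2369.80.
#4 ($5900): deductible met; 20% of $5900 = $1180. Owner pays $1180; OOP now $3549.80.

$1180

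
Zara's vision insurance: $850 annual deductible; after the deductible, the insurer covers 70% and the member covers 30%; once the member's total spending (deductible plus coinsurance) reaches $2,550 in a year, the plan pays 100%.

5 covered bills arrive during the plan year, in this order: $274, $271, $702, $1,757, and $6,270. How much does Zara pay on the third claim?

#1 ($274): entire amount goes to the deductible. Member pays $274; OOP now $274.
#2 ($271): entire amount goes to the deductible. Cost to member: $271. OOP to date $545.
#3 ($702): deductible takes $305, $397 remains; member's 30% is $119.10. Cost to member: $424.10. OOP to date $969.10.

$424.10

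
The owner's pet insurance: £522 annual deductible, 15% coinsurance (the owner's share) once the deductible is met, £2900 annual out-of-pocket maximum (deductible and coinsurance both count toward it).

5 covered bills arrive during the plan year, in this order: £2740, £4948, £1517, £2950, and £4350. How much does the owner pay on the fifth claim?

#1 (£2740): £522 finishes the deductible; £2218 goes to coinsurance; coinsurance £2218 × 15% = £332.70. Cost to owner: £854.70. OOP to date £854.70.
#2 (£4948): 15% coinsurance on £4948 = £742.20. Owner owes £742.20 (running OOP £1596.90).
#3 (£1517): deductible met; 15% of £1517 = £227.55. Owner owes £227.55 (running OOP £1824.45).
#4 (£2950): 15% coinsurance on £2950 = £442.50. Owner pays £442.50; OOP now £2266.95.
#5 (£4350): 15% coinsurance on £4350 = £652.50. That would push OOP to £2919.45, over the £2900 cap, so owner pays £2900 − £2266.95 = £633.05.

£633.05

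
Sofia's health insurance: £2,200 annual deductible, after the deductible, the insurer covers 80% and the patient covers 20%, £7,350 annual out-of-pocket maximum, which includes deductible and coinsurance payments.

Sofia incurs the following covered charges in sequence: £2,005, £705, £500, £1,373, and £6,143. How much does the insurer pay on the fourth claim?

£1,098.40

#1 (£2,005): fully absorbed by the deductible. Patient pays £2,005; OOP now £2,005. Plan pays £2,005 − £2,005 = £0.
#2 (£705): £195 finishes the deductible; £510 goes to coinsurance; 20% of £510 = £102. Cost to patient: £297. OOP to date £2,302. Plan pays £705 − £297 = £408.
#3 (£500): 20% coinsurance on £500 = £100. Patient pays £100; OOP now £2,402. Plan pays £500 − £100 = £400.
#4 (£1,373): deductible already satisfied, so patient's share is 20% × £1,373 = £274.60. Patient owes £274.60 (running OOP £2,676.60). Insurer: £1,373 − £274.60 = £1,098.40.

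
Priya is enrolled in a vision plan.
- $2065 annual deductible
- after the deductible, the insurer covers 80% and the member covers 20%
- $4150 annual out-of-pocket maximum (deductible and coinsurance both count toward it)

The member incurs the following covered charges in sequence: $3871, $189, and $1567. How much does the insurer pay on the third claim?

$1253.60

Claim 1 ($3871): deductible takes $2065, $1806 remains; member's 20% is $361.20. Member pays $2426.20; OOP now $2426.20. Plan pays $3871 − $2426.20 = $1444.80.
Claim 2 ($189): deductible already satisfied, so member's share is 20% × $189 = $37.80. Member pays $37.80; OOP now $2464. Insurer: $189 − $37.80 = $151.20.
Claim 3 ($1567): deductible met; 20% of $1567 = $313.40. Member pays $313.40; OOP now $2777.40. Plan pays $1567 − $313.40 = $1253.60.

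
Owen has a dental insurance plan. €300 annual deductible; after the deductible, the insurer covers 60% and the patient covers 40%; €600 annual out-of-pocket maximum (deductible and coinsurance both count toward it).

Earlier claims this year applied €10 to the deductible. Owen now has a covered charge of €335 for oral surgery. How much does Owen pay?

Remaining deductible: €300 − €10 = €290.
That leaves €335 − €290 = €45 for coinsurance.
Coinsurance: €45 × 40% = €18.
That puts the patient's cost at €290 + €18 = €308 before any cap.
Cumulative spending €10 + €308 = €318 stays under the €600 maximum.

€308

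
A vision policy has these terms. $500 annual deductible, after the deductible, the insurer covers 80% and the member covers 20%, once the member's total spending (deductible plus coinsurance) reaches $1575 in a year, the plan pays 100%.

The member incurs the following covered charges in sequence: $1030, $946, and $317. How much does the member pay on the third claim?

$63.40

Claim 1 ($1030): deductible takes $500, $530 remains; coinsurance $530 × 20% = $106. Member pays $606; OOP now $606.
Claim 2 ($946): 20% coinsurance on $946 = $189.20. Member owes $189.20 (running OOP $795.20).
Claim 3 ($317): deductible already satisfied, so member's share is 20% × $317 = $63.40. Member pays $63.40; OOP now $858.60.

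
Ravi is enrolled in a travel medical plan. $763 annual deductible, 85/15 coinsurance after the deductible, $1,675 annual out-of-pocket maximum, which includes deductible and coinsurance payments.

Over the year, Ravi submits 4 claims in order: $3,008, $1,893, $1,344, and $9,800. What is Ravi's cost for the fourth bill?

Claim 1 ($3,008): $763 finishes the deductible; $2,245 goes to coinsurance; 15% of $2,245 = $336.75. Traveler pays $1,099.75; OOP now $1,099.75.
Claim 2 ($1,893): deductible met; 15% of $1,893 = $283.95. Traveler owes $283.95 (running OOP $1,383.70).
Claim 3 ($1,344): 15% coinsurance on $1,344 = $201.60. Traveler pays $201.60; OOP now $1,585.30.
Claim 4 ($9,800): deductible met; 15% of $9,800 = $1,470. OOP would hit $3,055.30 > $1,675, so the cap limits the traveler to $1,675 − $1,585.30 = $89.70.

$89.70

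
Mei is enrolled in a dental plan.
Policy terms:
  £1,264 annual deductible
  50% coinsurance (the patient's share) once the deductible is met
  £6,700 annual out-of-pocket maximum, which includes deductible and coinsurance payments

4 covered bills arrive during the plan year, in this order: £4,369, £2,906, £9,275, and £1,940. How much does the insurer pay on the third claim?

£6,844.50

Claim 1 — £4,369: £1,264 to deductible, leaving £3,105; coinsurance £3,105 × 50% = £1,552.50. Cost to patient: £2,816.50. OOP to date £2,816.50. Insurer: £4,369 − £2,816.50 = £1,552.50.
Claim 2 — £2,906: 50% coinsurance on £2,906 = £1,453. Patient pays £1,453; OOP now £4,269.50. Plan pays £2,906 − £1,453 = £1,453.
Claim 3 — £9,275: 50% coinsurance on £9,275 = £4,637.50. That would push OOP to £8,907, over the £6,700 cap, so patient pays £6,700 − £4,269.50 = £2,430.50. Insurer: £9,275 − £2,430.50 = £6,844.50.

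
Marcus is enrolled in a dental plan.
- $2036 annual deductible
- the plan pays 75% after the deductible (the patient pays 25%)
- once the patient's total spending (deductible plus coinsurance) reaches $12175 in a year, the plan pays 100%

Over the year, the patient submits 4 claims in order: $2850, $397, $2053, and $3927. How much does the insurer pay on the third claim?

Bill 1, $2850: deductible takes $2036, $814 remains; coinsurance $814 × 25% = $203.50. Cost to patient: $2239.50. OOP to date $2239.50. Insurer: $2850 − $2239.50 = $610.50.
Bill 2, $397: deductible met; 25% of $397 = $99.25. Patient owes $99.25 (running OOP $2338.75). Insurer: $397 − $99.25 = $297.75.
Bill 3, $2053: deductible met; 25% of $2053 = $513.25. Patient owes $513.25 (running OOP $2852). Plan pays $2053 − $513.25 = $1539.75.

$1539.75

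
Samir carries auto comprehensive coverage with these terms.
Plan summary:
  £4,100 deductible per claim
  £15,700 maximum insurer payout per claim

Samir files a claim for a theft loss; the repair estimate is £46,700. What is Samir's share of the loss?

Subtract the deductible: £46,700 − £4,100 = £42,600.
Since £42,600 > £15,700, the payout is capped at £15,700.
Out of pocket: £46,700 − £15,700 = £31,000.

£31,000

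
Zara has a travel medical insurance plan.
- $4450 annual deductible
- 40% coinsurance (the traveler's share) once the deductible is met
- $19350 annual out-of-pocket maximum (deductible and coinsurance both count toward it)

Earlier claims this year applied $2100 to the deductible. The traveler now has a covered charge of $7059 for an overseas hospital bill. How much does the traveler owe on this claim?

$2100 of the $4450 deductible is already met, leaving $2350.
The remaining $4709 (= $7059 − $2350) moves to coinsurance.
Coinsurance: $4709 × 40% = $1883.60.
That puts the traveler's cost at $2350 + $1883.60 = $4233.60 before any cap.
Total out-of-pocket so far would be $2100 + $4233.60 = $6333.60, below the $19350 cap — no reduction.

$4233.60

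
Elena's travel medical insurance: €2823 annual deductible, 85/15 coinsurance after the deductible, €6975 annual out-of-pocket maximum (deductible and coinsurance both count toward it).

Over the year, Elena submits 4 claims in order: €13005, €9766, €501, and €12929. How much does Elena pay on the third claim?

€75.15

Claim 1 — €13005: €2823 finishes the deductible; €10182 goes to coinsurance; coinsurance €10182 × 15% = €1527.30. Cost to traveler: €4350.30. OOP to date €4350.30.
Claim 2 — €9766: deductible already satisfied, so traveler's share is 15% × €9766 = €1464.90. Traveler owes €1464.90 (running OOP €5815.20).
Claim 3 — €501: 15% coinsurance on €501 = €75.15. Cost to traveler: €75.15. OOP to date €5890.35.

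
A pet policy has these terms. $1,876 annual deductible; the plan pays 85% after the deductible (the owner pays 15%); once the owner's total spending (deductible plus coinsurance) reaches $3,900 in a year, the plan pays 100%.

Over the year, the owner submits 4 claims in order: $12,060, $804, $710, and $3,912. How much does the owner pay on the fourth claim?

$269.30

Claim 1 — $12,060: $1,876 finishes the deductible; $10,184 goes to coinsurance; coinsurance $10,184 × 15% = $1,527.60. Cost to owner: $3,403.60. OOP to date $3,403.60.
Claim 2 — $804: deductible already satisfied, so owner's share is 15% × $804 = $120.60. Owner owes $120.60 (running OOP $3,524.20).
Claim 3 — $710: deductible already satisfied, so owner's share is 15% × $710 = $106.50. Cost to owner: $106.50. OOP to date $3,630.70.
Claim 4 — $3,912: 15% coinsurance on $3,912 = $586.80. OOP would hit $4,217.50 > $3,900, so the cap limits the owner to $3,900 − $3,630.70 = $269.30.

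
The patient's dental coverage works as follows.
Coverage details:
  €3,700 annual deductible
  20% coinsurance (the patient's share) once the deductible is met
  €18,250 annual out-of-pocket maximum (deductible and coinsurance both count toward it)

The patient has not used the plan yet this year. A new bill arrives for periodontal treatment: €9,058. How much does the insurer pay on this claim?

Nothing has been paid toward the €3,700 deductible, so the first €3,700 of this charge is applied there.
That leaves €9,058 − €3,700 = €5,358 for coinsurance.
Coinsurance: €5,358 × 20% = €1,071.60.
So the patient owes €3,700 + €1,071.60 = €4,771.60 before any cap.
Total out-of-pocket so far would be €0 + €4,771.60 = €4,771.60, below the €18,250 cap — no reduction.
The insurer covers the remainder: €9,058 − €4,771.60 = €4,286.40.

€4,286.40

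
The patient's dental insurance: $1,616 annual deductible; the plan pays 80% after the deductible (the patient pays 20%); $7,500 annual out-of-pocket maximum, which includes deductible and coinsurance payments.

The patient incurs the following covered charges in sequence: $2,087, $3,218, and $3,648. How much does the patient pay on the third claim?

$729.60

Bill 1, $2,087: $1,616 to deductible, leaving $471; patient's 20% is $94.20. Patient pays $1,710.20; OOP now $1,710.20.
Bill 2, $3,218: deductible met; 20% of $3,218 = $643.60. Patient pays $643.60; OOP now $2,353.80.
Bill 3, $3,648: deductible already satisfied, so patient's share is 20% × $3,648 = $729.60. Cost to patient: $729.60. OOP to date $3,083.40.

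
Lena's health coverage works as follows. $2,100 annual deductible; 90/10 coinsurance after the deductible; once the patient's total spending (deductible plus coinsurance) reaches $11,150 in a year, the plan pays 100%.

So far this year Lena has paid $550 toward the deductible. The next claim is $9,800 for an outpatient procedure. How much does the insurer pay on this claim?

Remaining deductible: $2,100 − $550 = $1,550.
After the $1,550 deductible portion, $9,800 − $1,550 = $8,250 is subject to coinsurance.
Patient's 10% share of $8,250 is $825.
Patient responsibility before any cap: $1,550 + $825 = $2,375.
Cumulative spending $550 + $2,375 = $2,925 stays under the $11,150 maximum.
The insurer covers the remainder: $9,800 − $2,375 = $7,425.

$7,425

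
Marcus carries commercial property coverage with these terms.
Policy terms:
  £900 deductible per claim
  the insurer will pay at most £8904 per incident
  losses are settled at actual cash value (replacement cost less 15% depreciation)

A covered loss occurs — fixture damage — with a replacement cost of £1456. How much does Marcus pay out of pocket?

£1118.40

At 15% depreciation, ACV = £1456 − £218.40 = £1237.60.
Less the £900 deductible: £1237.60 − £900 = £337.60.
£337.60 ≤ £8904, so the limit doesn't bind; insurer pays £337.60.
Business's share is the uncovered remainder: £1456 − £337.60 = £1118.40.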